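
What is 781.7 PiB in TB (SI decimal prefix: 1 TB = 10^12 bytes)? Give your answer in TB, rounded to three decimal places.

781.7 PiB = 781.7 × 2^50 bytes = 880,115,957,178,879,180.8 bytes
1 TB = 10^12 bytes = 1,000,000,000,000 bytes
880,115,957,178,879,180.8 / 1,000,000,000,000 = 880,115.957 TB

880,115.957 TB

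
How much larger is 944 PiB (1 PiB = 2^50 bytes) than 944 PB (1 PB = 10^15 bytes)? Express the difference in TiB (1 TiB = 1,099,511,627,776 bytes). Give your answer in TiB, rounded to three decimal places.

944 PiB = 944 × 1,125,899,906,842,624 = 1,062,849,512,059,437,056 bytes
944 PB = 944 × 1,000,000,000,000,000 = 944,000,000,000,000,000 bytes
difference = 118,849,512,059,437,056 bytes
118,849,512,059,437,056 / 1,099,511,627,776 = 108,093.002 TiB

108,093.002 TiB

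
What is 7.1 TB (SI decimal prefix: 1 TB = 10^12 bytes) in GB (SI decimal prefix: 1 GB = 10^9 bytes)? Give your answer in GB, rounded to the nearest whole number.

7,100 GB

7.1 TB × 1,000,000,000,000 bytes/TB = 7,100,000,000,000 bytes
1 GB = 10^9 bytes = 1,000,000,000 bytes
7,100,000,000,000 / 1,000,000,000 = 7,100 GB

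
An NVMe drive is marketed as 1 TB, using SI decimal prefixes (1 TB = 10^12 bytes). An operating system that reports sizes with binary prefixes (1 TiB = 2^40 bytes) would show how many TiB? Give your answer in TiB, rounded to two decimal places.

0.91 TiB

1 TB = 1 × 10^12 bytes = 1,000,000,000,000 bytes
1 TiB = 2^40 bytes = 1,099,511,627,776 bytes
1,000,000,000,000 / 1,099,511,627,776 = 0.91 TiB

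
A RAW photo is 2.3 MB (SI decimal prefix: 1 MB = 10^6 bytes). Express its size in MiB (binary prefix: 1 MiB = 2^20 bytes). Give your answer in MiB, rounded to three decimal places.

2.3 MB = 2.3 × 10^6 bytes = 2,300,000 bytes
1 MiB = 2^20 bytes = 1,048,576 bytes
2,300,000 / 1,048,576 = 2.193 MiB

2.193 MiB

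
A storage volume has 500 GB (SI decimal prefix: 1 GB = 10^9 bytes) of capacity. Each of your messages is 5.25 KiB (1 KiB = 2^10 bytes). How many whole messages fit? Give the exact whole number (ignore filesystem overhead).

93,005,952

Capacity: 500 GB = 500,000,000,000 bytes
Per item: 5.25 KiB = 5,376 bytes
⌊500,000,000,000 / 5,376⌋ = 93,005,952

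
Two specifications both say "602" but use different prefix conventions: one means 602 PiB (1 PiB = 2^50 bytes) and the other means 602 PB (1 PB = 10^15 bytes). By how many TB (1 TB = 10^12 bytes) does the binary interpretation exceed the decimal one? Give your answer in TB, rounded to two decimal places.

602 PiB = 602 × 1,125,899,906,842,624 = 677,791,743,919,259,648 bytes
602 PB = 602 × 1,000,000,000,000,000 = 602,000,000,000,000,000 bytes
difference = 75,791,743,919,259,648 bytes
75,791,743,919,259,648 / 1,000,000,000,000 = 75,791.74 TB

75,791.74 TB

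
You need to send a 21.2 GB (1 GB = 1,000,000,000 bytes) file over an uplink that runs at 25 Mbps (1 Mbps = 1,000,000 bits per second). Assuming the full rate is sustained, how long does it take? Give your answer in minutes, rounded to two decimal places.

21.2 GB = 21,200,000,000 bytes = 169,600,000,000 bits
25 Mbps = 25,000,000 bits/s
time = 169,600,000,000 / 25,000,000 = 6,784.000 s
6,784.000 s / 60 = 113.07 minutes

113.07 minutes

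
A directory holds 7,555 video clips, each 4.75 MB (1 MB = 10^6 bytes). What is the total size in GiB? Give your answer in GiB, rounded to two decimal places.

Total = 7,555 × 4.75 MB = 35886.25 MB
= 35886.25 × 1,000,000 bytes = 35,886,250,000 bytes
1 GiB = 1,073,741,824 bytes
35,886,250,000 / 1,073,741,824 = 33.42 GiB

33.42 GiB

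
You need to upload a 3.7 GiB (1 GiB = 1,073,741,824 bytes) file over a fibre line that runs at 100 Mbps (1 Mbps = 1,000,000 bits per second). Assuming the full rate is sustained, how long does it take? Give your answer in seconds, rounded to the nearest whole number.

3.7 GiB = 3,972,844,748.8 bytes = 31,782,757,990.4 bits
100 Mbps = 100,000,000 bits/s
time = 31,782,757,990.4 / 100,000,000 = 318 s

318 seconds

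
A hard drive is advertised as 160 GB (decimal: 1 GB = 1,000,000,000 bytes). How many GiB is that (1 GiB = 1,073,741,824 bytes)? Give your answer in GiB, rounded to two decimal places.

160 GB = 160 × 10^9 bytes = 160,000,000,000 bytes
1 GiB = 2^30 bytes = 1,073,741,824 bytes
160,000,000,000 / 1,073,741,824 = 149.01 GiB

149.01 GiB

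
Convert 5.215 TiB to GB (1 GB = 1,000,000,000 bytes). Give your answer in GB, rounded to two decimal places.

5,733.95 GB

5.215 TiB = 5.215 × 2^40 bytes = 5,733,953,138,851.84 bytes
1 GB = 1,000,000,000 bytes
5,733,953,138,851.84 / 1,000,000,000 = 5,733.95 GB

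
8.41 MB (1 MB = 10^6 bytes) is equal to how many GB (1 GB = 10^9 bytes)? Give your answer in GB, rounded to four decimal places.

8.41 MB = 8.41 × 10^6 bytes = 8,410,000 bytes
1 GB = 1,000,000,000 bytes
8,410,000 / 1,000,000,000 = 0.0084 GB

0.0084 GB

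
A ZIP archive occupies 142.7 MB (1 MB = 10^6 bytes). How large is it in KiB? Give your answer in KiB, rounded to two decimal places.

139,355.47 KiB

142.7 MB = 142.7 × 10^6 bytes = 142,700,000 bytes
1 KiB = 1,024 bytes
142,700,000 / 1,024 = 139,355.47 KiB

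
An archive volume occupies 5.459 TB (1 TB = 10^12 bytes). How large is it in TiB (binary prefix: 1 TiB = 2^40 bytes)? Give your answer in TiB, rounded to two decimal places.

4.96 TiB

5.459 TB × 1,000,000,000,000 bytes/TB = 5,459,000,000,000 bytes
1 TiB = 1,099,511,627,776 bytes
5,459,000,000,000 / 1,099,511,627,776 = 4.96 TiB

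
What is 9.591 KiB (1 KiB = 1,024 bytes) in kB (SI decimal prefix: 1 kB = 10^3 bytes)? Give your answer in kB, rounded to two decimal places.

9.82 kB

9.591 KiB = 9.591 × 2^10 bytes = 9,821.184 bytes
1 kB = 1,000 bytes
9,821.184 / 1,000 = 9.82 kB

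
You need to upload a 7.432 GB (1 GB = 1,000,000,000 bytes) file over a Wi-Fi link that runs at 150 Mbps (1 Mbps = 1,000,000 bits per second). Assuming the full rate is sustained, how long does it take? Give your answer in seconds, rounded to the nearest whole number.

7.432 GB = 7,432,000,000 bytes = 59,456,000,000 bits
150 Mbps = 150,000,000 bits/s
time = 59,456,000,000 / 150,000,000 = 396 s

396 seconds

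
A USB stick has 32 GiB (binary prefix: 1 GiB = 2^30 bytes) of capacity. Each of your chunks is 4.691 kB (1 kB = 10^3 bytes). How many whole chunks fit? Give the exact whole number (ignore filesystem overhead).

Capacity: 32 GiB = 34,359,738,368 bytes
Per item: 4.691 kB = 4,691 bytes
⌊34,359,738,368 / 4,691⌋ = 7,324,608

7,324,608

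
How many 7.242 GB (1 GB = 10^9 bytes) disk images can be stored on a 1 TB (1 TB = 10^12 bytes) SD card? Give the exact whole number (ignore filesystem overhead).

Capacity: 1 TB = 1,000,000,000,000 bytes
Per item: 7.242 GB = 7,242,000,000 bytes
⌊1,000,000,000,000 / 7,242,000,000⌋ = 138

138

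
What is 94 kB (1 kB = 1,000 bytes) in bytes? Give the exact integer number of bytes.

94,000 bytes

94 × 1,000 = 94,000 bytes  (1 kB = 10^3 bytes)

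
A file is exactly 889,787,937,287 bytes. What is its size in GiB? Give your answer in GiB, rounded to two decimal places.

828.68 GiB

889,787,937,287 bytes given.
1 GiB = 2^30 bytes = 1,073,741,824 bytes
889,787,937,287 / 1,073,741,824 = 828.68 GiB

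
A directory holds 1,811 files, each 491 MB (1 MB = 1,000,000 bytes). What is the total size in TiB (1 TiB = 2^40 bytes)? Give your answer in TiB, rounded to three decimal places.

Total = 1,811 × 491 MB = 889,201 MB
= 889,201 × 1,000,000 bytes = 889,201,000,000 bytes
1 TiB = 1,099,511,627,776 bytes
889,201,000,000 / 1,099,511,627,776 = 0.809 TiB

0.809 TiB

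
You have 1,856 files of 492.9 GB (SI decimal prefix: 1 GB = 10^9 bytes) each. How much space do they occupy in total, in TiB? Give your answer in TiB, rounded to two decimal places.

Total = 1,856 × 492.9 GB = 914822.4 GB
= 914822.4 × 1,000,000,000 bytes = 914,822,400,000,000 bytes
1 TiB = 1,099,511,627,776 bytes
914,822,400,000,000 / 1,099,511,627,776 = 832.03 TiB

832.03 TiB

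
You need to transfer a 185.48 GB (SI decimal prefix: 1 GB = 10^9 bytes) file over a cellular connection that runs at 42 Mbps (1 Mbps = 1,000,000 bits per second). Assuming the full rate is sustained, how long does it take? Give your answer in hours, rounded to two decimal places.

185.48 GB = 185,480,000,000 bytes = 1,483,840,000,000 bits
42 Mbps = 42,000,000 bits/s
time = 1,483,840,000,000 / 42,000,000 = 35,329.5238 s
35,329.5238 s / 3600 = 9.81 hours

9.81 hours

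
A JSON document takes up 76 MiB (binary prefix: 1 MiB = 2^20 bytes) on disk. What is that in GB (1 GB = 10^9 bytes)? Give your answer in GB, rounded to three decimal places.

0.080 GB

76 MiB × 1,048,576 bytes/MiB = 79,691,776 bytes
1 GB = 1,000,000,000 bytes
79,691,776 / 1,000,000,000 = 0.080 GB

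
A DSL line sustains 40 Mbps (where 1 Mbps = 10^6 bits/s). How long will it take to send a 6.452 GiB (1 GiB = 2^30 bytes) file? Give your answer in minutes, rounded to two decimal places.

6.452 GiB = 6,927,782,248.448 bytes = 55,422,257,987.584 bits
40 Mbps = 40,000,000 bits/s
time = 55,422,257,987.584 / 40,000,000 = 1,385.556 s
1,385.556 s / 60 = 23.09 minutes

23.09 minutes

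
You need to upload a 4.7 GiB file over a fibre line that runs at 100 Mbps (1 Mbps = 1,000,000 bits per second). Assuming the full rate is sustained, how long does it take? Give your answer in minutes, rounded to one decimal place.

4.7 GiB = 5,046,586,572.8 bytes = 40,372,692,582.4 bits
100 Mbps = 100,000,000 bits/s
time = 40,372,692,582.4 / 100,000,000 = 403.73 s
403.73 s / 60 = 6.7 minutes

6.7 minutes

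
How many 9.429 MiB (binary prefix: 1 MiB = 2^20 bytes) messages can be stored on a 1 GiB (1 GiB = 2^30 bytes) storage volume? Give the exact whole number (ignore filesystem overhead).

Capacity: 1 GiB = 1,073,741,824 bytes
Per item: 9.429 MiB = 9,887,023.104 bytes
⌊1,073,741,824 / 9,887,023.104⌋ = 108

108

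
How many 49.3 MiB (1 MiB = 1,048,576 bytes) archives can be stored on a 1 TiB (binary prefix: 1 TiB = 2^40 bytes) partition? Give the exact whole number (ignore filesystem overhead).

21,269

Capacity: 1 TiB = 1,099,511,627,776 bytes
Per item: 49.3 MiB = 51,694,796.8 bytes
⌊1,099,511,627,776 / 51,694,796.8⌋ = 21,269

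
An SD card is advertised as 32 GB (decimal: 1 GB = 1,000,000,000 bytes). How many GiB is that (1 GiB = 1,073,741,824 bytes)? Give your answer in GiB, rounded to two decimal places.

29.80 GiB

32 GB = 32 × 10^9 bytes = 32,000,000,000 bytes
1 GiB = 1,073,741,824 bytes
32,000,000,000 / 1,073,741,824 = 29.80 GiB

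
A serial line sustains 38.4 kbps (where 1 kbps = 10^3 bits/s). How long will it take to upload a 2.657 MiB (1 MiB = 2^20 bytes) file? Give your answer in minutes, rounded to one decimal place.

9.7 minutes

2.657 MiB = 2,786,066.432 bytes = 22,288,531.456 bits
38.4 kbps = 38,400 bits/s
time = 22,288,531.456 / 38,400 = 580.43 s
580.43 s / 60 = 9.7 minutes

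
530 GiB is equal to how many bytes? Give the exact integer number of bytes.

530 × 1,073,741,824 = 569,083,166,720 bytes  (1 GiB = 2^30 bytes)

569,083,166,720 bytes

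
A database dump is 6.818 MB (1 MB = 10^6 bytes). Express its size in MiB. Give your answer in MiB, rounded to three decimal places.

6.818 MB × 1,000,000 bytes/MB = 6,818,000 bytes
1 MiB = 1,048,576 bytes
6,818,000 / 1,048,576 = 6.502 MiB

6.502 MiB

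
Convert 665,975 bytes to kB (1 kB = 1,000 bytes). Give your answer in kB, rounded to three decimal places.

665,975 bytes given.
1 kB = 10^3 bytes = 1,000 bytes
665,975 / 1,000 = 665.975 kB

665.975 kB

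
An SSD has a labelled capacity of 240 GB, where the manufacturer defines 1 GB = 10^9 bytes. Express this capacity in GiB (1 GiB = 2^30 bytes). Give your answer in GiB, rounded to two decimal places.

223.52 GiB

240 GB × 1,000,000,000 bytes/GB = 240,000,000,000 bytes
1 GiB = 1,073,741,824 bytes
240,000,000,000 / 1,073,741,824 = 223.52 GiB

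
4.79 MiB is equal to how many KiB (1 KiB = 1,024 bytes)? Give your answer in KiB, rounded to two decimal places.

4,904.96 KiB

4.79 MiB = 4.79 × 2^20 bytes = 5,022,679.04 bytes
1 KiB = 2^10 bytes = 1,024 bytes
5,022,679.04 / 1,024 = 4,904.96 KiB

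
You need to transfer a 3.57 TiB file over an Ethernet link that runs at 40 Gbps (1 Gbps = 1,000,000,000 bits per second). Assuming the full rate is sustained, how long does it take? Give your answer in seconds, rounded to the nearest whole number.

785 seconds

3.57 TiB = 3,925,256,511,160.32 bytes = 31,402,052,089,282.56 bits
40 Gbps = 40,000,000,000 bits/s
time = 31,402,052,089,282.56 / 40,000,000,000 = 785 s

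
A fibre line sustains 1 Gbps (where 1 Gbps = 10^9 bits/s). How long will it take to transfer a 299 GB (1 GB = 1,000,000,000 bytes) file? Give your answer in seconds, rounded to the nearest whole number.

299 GB = 299,000,000,000 bytes = 2,392,000,000,000 bits
1 Gbps = 1,000,000,000 bits/s
time = 2,392,000,000,000 / 1,000,000,000 = 2,392 s

2,392 seconds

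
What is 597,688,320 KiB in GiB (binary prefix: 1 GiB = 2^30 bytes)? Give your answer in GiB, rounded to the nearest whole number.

597,688,320 KiB = 597,688,320 × 2^10 bytes = 612,032,839,680 bytes
1 GiB = 1,073,741,824 bytes
612,032,839,680 / 1,073,741,824 = 570 GiB

570 GiB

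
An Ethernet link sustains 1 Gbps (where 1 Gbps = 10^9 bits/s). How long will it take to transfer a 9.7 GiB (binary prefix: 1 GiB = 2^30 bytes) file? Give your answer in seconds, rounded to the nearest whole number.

9.7 GiB = 10,415,295,692.8 bytes = 83,322,365,542.4 bits
1 Gbps = 1,000,000,000 bits/s
time = 83,322,365,542.4 / 1,000,000,000 = 83 s

83 seconds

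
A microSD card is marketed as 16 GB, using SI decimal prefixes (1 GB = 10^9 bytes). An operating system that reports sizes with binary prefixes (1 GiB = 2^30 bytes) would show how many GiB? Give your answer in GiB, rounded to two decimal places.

16 GB = 16 × 10^9 bytes = 16,000,000,000 bytes
1 GiB = 2^30 bytes = 1,073,741,824 bytes
16,000,000,000 / 1,073,741,824 = 14.90 GiB

14.90 GiB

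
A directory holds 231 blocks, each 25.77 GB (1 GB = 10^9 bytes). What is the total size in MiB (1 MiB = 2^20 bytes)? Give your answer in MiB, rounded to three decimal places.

5,677,099.228 MiB

Total = 231 × 25.77 GB = 5952.87 GB
= 5952.87 × 1,000,000,000 bytes = 5,952,870,000,000 bytes
1 MiB = 1,048,576 bytes
5,952,870,000,000 / 1,048,576 = 5,677,099.228 MiB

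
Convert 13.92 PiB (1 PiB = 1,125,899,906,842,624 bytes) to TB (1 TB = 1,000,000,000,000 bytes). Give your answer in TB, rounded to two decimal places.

15,672.53 TB

13.92 PiB × 1,125,899,906,842,624 bytes/PiB = 15,672,526,703,249,326.08 bytes
1 TB = 10^12 bytes = 1,000,000,000,000 bytes
15,672,526,703,249,326.08 / 1,000,000,000,000 = 15,672.53 TB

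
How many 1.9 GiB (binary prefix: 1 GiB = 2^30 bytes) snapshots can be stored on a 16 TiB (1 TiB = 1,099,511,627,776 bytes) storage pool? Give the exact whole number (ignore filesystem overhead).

8,623

Capacity: 16 TiB = 17,592,186,044,416 bytes
Per item: 1.9 GiB = 2,040,109,465.6 bytes
⌊17,592,186,044,416 / 2,040,109,465.6⌋ = 8,623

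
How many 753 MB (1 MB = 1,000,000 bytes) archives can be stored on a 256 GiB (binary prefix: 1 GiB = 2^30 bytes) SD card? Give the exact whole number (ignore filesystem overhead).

365

Capacity: 256 GiB = 274,877,906,944 bytes
Per item: 753 MB = 753,000,000 bytes
⌊274,877,906,944 / 753,000,000⌋ = 365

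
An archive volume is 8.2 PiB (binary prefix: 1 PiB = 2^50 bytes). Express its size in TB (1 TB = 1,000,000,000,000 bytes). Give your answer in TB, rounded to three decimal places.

8.2 PiB × 1,125,899,906,842,624 bytes/PiB = 9,232,379,236,109,516.8 bytes
1 TB = 10^12 bytes = 1,000,000,000,000 bytes
9,232,379,236,109,516.8 / 1,000,000,000,000 = 9,232.379 TB

9,232.379 TB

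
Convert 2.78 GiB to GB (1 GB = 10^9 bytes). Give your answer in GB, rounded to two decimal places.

2.99 GB

2.78 GiB × 1,073,741,824 bytes/GiB = 2,985,002,270.72 bytes
1 GB = 1,000,000,000 bytes
2,985,002,270.72 / 1,000,000,000 = 2.99 GB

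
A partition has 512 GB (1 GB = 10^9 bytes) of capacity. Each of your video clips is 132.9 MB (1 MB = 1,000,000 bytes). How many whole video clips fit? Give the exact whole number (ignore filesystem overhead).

3,852

Capacity: 512 GB = 512,000,000,000 bytes
Per item: 132.9 MB = 132,900,000 bytes
⌊512,000,000,000 / 132,900,000⌋ = 3,852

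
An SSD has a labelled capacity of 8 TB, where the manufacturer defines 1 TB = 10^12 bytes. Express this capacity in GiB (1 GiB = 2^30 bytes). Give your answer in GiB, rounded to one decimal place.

7,450.6 GiB

8 TB = 8 × 10^12 bytes = 8,000,000,000,000 bytes
1 GiB = 1,073,741,824 bytes
8,000,000,000,000 / 1,073,741,824 = 7,450.6 GiB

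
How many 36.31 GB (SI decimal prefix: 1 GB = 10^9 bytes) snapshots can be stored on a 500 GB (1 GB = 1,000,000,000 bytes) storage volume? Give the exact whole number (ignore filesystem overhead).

Capacity: 500 GB = 500,000,000,000 bytes
Per item: 36.31 GB = 36,310,000,000 bytes
⌊500,000,000,000 / 36,310,000,000⌋ = 13

13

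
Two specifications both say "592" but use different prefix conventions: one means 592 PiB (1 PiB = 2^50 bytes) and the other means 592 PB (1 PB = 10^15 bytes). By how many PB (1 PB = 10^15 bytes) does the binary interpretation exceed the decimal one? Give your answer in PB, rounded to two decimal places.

592 PiB = 592 × 1,125,899,906,842,624 = 666,532,744,850,833,408 bytes
592 PB = 592 × 1,000,000,000,000,000 = 592,000,000,000,000,000 bytes
difference = 74,532,744,850,833,408 bytes
74,532,744,850,833,408 / 1,000,000,000,000,000 = 74.53 PB

74.53 PB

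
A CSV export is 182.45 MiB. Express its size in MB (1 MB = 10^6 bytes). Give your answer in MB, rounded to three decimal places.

182.45 MiB = 182.45 × 2^20 bytes = 191,312,691.2 bytes
1 MB = 10^6 bytes = 1,000,000 bytes
191,312,691.2 / 1,000,000 = 191.313 MB

191.313 MB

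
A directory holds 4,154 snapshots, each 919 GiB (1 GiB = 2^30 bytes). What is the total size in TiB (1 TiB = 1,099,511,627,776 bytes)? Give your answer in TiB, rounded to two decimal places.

Total = 4,154 × 919 GiB = 3,817,526 GiB
= 3,817,526 × 1,073,741,824 bytes = 4,099,037,330,407,424 bytes
1 TiB = 1,099,511,627,776 bytes
4,099,037,330,407,424 / 1,099,511,627,776 = 3,728.05 TiB

3,728.05 TiB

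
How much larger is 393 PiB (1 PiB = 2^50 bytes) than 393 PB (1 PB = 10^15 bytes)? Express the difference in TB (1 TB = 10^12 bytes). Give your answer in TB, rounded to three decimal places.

393 PiB = 393 × 1,125,899,906,842,624 = 442,478,663,389,151,232 bytes
393 PB = 393 × 1,000,000,000,000,000 = 393,000,000,000,000,000 bytes
difference = 49,478,663,389,151,232 bytes
49,478,663,389,151,232 / 1,000,000,000,000 = 49,478.663 TB

49,478.663 TB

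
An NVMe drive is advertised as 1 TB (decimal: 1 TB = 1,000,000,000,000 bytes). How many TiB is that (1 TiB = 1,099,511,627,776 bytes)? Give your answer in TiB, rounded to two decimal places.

0.91 TiB

1 TB = 1 × 10^12 bytes = 1,000,000,000,000 bytes
1 TiB = 1,099,511,627,776 bytes
1,000,000,000,000 / 1,099,511,627,776 = 0.91 TiB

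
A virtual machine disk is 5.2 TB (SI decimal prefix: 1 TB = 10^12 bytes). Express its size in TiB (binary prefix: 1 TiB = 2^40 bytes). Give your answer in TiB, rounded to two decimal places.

5.2 TB = 5.2 × 10^12 bytes = 5,200,000,000,000 bytes
1 TiB = 2^40 bytes = 1,099,511,627,776 bytes
5,200,000,000,000 / 1,099,511,627,776 = 4.73 TiB

4.73 TiB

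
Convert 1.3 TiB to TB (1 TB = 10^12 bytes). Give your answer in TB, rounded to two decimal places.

1.43 TB

1.3 TiB = 1.3 × 2^40 bytes = 1,429,365,116,108.8 bytes
1 TB = 1,000,000,000,000 bytes
1,429,365,116,108.8 / 1,000,000,000,000 = 1.43 TB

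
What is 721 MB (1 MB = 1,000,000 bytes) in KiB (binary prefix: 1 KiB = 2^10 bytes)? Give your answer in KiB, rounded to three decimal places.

704,101.563 KiB

721 MB × 1,000,000 bytes/MB = 721,000,000 bytes
1 KiB = 2^10 bytes = 1,024 bytes
721,000,000 / 1,024 = 704,101.563 KiB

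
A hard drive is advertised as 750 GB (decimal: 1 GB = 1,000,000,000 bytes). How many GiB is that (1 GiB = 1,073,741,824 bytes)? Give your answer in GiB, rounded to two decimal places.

698.49 GiB

750 GB = 750 × 10^9 bytes = 750,000,000,000 bytes
1 GiB = 1,073,741,824 bytes
750,000,000,000 / 1,073,741,824 = 698.49 GiB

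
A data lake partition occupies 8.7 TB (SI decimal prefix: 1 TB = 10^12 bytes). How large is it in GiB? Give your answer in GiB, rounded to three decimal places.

8,102.506 GiB

8.7 TB = 8.7 × 10^12 bytes = 8,700,000,000,000 bytes
1 GiB = 2^30 bytes = 1,073,741,824 bytes
8,700,000,000,000 / 1,073,741,824 = 8,102.506 GiB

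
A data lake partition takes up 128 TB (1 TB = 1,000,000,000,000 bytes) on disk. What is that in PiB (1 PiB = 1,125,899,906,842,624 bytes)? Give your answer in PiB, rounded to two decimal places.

128 TB × 1,000,000,000,000 bytes/TB = 128,000,000,000,000 bytes
1 PiB = 2^50 bytes = 1,125,899,906,842,624 bytes
128,000,000,000,000 / 1,125,899,906,842,624 = 0.11 PiB

0.11 PiB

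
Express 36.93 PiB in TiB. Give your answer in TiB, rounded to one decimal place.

37,816.3 TiB

36.93 PiB = 36.93 × 2^50 bytes = 41,579,483,559,698,104.32 bytes
1 TiB = 1,099,511,627,776 bytes
41,579,483,559,698,104.32 / 1,099,511,627,776 = 37,816.3 TiB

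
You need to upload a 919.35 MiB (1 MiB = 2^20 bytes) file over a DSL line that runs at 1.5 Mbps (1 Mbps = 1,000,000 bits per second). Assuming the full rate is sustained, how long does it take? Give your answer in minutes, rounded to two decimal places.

919.35 MiB = 964,008,345.6 bytes = 7,712,066,764.8 bits
1.5 Mbps = 1,500,000 bits/s
time = 7,712,066,764.8 / 1,500,000 = 5,141.378 s
5,141.378 s / 60 = 85.69 minutes

85.69 minutes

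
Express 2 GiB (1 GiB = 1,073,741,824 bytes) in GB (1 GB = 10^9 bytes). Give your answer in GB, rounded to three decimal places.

2.147 GB

2 GiB = 2 × 2^30 bytes = 2,147,483,648 bytes
1 GB = 10^9 bytes = 1,000,000,000 bytes
2,147,483,648 / 1,000,000,000 = 2.147 GB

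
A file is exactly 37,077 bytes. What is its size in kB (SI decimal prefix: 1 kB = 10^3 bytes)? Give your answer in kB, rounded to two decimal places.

37.08 kB

37,077 bytes given.
1 kB = 1,000 bytes
37,077 / 1,000 = 37.08 kB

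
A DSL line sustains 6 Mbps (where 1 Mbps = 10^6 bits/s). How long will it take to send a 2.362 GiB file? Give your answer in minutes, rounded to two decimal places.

56.36 minutes

2.362 GiB = 2,536,178,188.288 bytes = 20,289,425,506.304 bits
6 Mbps = 6,000,000 bits/s
time = 20,289,425,506.304 / 6,000,000 = 3,381.571 s
3,381.571 s / 60 = 56.36 minutes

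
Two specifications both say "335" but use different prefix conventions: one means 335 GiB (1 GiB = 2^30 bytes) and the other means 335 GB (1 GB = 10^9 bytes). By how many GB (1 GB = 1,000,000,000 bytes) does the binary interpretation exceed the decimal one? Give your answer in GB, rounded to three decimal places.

335 GiB = 335 × 1,073,741,824 = 359,703,511,040 bytes
335 GB = 335 × 1,000,000,000 = 335,000,000,000 bytes
difference = 24,703,511,040 bytes
24,703,511,040 / 1,000,000,000 = 24.704 GB

24.704 GB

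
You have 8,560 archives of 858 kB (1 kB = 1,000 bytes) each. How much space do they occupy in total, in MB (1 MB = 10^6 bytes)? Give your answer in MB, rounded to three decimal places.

7,344.480 MB

Total = 8,560 × 858 kB = 7,344,480 kB
= 7,344,480 × 1,000 bytes = 7,344,480,000 bytes
1 MB = 1,000,000 bytes
7,344,480,000 / 1,000,000 = 7,344.480 MB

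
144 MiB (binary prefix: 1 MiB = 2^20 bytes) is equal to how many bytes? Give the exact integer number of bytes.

150,994,944 bytes

144 × 1,048,576 = 150,994,944 bytes  (1 MiB = 2^20 bytes)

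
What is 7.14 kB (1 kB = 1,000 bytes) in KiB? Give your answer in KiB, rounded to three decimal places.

6.973 KiB

7.14 kB = 7.14 × 10^3 bytes = 7,140 bytes
1 KiB = 2^10 bytes = 1,024 bytes
7,140 / 1,024 = 6.973 KiB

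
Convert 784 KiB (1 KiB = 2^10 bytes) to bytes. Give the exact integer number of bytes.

802,816 bytes

784 × 1,024 = 802,816 bytes  (1 KiB = 2^10 bytes)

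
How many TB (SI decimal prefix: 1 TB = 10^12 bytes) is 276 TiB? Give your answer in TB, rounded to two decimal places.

303.47 TB

276 TiB = 276 × 2^40 bytes = 303,465,209,266,176 bytes
1 TB = 10^12 bytes = 1,000,000,000,000 bytes
303,465,209,266,176 / 1,000,000,000,000 = 303.47 TB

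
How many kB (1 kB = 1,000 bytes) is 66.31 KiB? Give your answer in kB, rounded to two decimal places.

67.90 kB

66.31 KiB = 66.31 × 2^10 bytes = 67,901.44 bytes
1 kB = 10^3 bytes = 1,000 bytes
67,901.44 / 1,000 = 67.90 kB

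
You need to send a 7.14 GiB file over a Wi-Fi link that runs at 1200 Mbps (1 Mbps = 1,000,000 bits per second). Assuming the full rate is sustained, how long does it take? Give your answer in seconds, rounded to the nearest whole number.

51 seconds

7.14 GiB = 7,666,516,623.36 bytes = 61,332,132,986.88 bits
1200 Mbps = 1,200,000,000 bits/s
time = 61,332,132,986.88 / 1,200,000,000 = 51 s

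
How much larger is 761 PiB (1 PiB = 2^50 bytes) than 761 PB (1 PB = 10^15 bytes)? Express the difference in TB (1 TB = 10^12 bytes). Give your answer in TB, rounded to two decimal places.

95,809.83 TB

761 PiB = 761 × 1,125,899,906,842,624 = 856,809,829,107,236,864 bytes
761 PB = 761 × 1,000,000,000,000,000 = 761,000,000,000,000,000 bytes
difference = 95,809,829,107,236,864 bytes
95,809,829,107,236,864 / 1,000,000,000,000 = 95,809.83 TB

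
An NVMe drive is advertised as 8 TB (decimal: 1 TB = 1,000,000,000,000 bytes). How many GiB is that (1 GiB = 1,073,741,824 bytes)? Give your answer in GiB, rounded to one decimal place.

8 TB × 1,000,000,000,000 bytes/TB = 8,000,000,000,000 bytes
1 GiB = 2^30 bytes = 1,073,741,824 bytes
8,000,000,000,000 / 1,073,741,824 = 7,450.6 GiB

7,450.6 GiB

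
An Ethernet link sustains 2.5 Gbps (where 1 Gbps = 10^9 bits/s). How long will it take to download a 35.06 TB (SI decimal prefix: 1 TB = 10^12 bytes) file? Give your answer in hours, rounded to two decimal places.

31.16 hours

35.06 TB = 35,060,000,000,000 bytes = 280,480,000,000,000 bits
2.5 Gbps = 2,500,000,000 bits/s
time = 280,480,000,000,000 / 2,500,000,000 = 112,192.0000 s
112,192.0000 s / 3600 = 31.16 hours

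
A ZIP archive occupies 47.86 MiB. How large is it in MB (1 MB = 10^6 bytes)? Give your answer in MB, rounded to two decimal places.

50.18 MB

47.86 MiB = 47.86 × 2^20 bytes = 50,184,847.36 bytes
1 MB = 10^6 bytes = 1,000,000 bytes
50,184,847.36 / 1,000,000 = 50.18 MB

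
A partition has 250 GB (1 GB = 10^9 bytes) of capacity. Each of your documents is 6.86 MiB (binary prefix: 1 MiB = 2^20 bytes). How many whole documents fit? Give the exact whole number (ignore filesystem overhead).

Capacity: 250 GB = 250,000,000,000 bytes
Per item: 6.86 MiB = 7,193,231.36 bytes
⌊250,000,000,000 / 7,193,231.36⌋ = 34,754

34,754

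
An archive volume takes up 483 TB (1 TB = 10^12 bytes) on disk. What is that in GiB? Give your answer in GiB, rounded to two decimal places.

483 TB × 1,000,000,000,000 bytes/TB = 483,000,000,000,000 bytes
1 GiB = 1,073,741,824 bytes
483,000,000,000,000 / 1,073,741,824 = 449,828.80 GiB

449,828.80 GiB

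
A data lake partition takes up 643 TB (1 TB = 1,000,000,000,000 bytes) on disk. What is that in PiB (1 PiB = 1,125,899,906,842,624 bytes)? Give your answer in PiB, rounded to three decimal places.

0.571 PiB

643 TB = 643 × 10^12 bytes = 643,000,000,000,000 bytes
1 PiB = 1,125,899,906,842,624 bytes
643,000,000,000,000 / 1,125,899,906,842,624 = 0.571 PiB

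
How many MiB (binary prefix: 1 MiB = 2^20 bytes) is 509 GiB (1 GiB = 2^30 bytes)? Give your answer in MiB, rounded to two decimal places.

509 GiB × 1,073,741,824 bytes/GiB = 546,534,588,416 bytes
1 MiB = 1,048,576 bytes
546,534,588,416 / 1,048,576 = 521,216.00 MiB

521,216.00 MiB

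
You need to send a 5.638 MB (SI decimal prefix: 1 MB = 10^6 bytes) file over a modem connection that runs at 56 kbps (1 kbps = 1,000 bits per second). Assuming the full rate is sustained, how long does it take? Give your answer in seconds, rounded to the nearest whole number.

805 seconds

5.638 MB = 5,638,000 bytes = 45,104,000 bits
56 kbps = 56,000 bits/s
time = 45,104,000 / 56,000 = 805 s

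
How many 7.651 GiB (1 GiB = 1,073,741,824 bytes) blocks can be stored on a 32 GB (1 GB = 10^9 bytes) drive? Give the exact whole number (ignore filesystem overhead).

Capacity: 32 GB = 32,000,000,000 bytes
Per item: 7.651 GiB = 8,215,198,695.424 bytes
⌊32,000,000,000 / 8,215,198,695.424⌋ = 3

3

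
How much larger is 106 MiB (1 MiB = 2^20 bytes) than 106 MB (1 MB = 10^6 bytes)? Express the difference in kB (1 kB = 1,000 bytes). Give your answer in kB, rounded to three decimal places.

106 MiB = 106 × 1,048,576 = 111,149,056 bytes
106 MB = 106 × 1,000,000 = 106,000,000 bytes
difference = 5,149,056 bytes
5,149,056 / 1,000 = 5,149.056 kB

5,149.056 kB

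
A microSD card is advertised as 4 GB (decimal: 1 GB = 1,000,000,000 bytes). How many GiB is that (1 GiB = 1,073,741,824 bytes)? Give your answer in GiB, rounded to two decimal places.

3.73 GiB

4 GB = 4 × 10^9 bytes = 4,000,000,000 bytes
1 GiB = 2^30 bytes = 1,073,741,824 bytes
4,000,000,000 / 1,073,741,824 = 3.73 GiB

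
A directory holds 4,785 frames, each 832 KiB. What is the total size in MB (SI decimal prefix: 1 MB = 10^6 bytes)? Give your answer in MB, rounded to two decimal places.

Total = 4,785 × 832 KiB = 3,981,120 KiB
= 3,981,120 × 1,024 bytes = 4,076,666,880 bytes
1 MB = 1,000,000 bytes
4,076,666,880 / 1,000,000 = 4,076.67 MB

4,076.67 MB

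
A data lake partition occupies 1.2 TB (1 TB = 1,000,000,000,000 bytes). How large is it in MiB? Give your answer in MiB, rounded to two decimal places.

1,144,409.18 MiB

1.2 TB × 1,000,000,000,000 bytes/TB = 1,200,000,000,000 bytes
1 MiB = 1,048,576 bytes
1,200,000,000,000 / 1,048,576 = 1,144,409.18 MiB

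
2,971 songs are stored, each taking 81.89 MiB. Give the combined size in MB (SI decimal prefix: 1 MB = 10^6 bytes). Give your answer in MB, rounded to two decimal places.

255,113.50 MB

Total = 2,971 × 81.89 MiB = 243295.19 MiB
= 243295.19 × 1,048,576 bytes = 255,113,497,149.44 bytes
1 MB = 1,000,000 bytes
255,113,497,149.44 / 1,000,000 = 255,113.50 MB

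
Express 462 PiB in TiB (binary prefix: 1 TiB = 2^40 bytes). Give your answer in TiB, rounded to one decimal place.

462 PiB = 462 × 2^50 bytes = 520,165,756,961,292,288 bytes
1 TiB = 1,099,511,627,776 bytes
520,165,756,961,292,288 / 1,099,511,627,776 = 473,088.0 TiB

473,088.0 TiB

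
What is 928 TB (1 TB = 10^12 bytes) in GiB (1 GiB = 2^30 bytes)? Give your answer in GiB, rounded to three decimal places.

864,267.349 GiB

928 TB × 1,000,000,000,000 bytes/TB = 928,000,000,000,000 bytes
1 GiB = 1,073,741,824 bytes
928,000,000,000,000 / 1,073,741,824 = 864,267.349 GiB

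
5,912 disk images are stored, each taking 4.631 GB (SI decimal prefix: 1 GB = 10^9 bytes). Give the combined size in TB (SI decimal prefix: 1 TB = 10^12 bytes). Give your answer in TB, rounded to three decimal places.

Total = 5,912 × 4.631 GB = 27378.472 GB
= 27378.472 × 1,000,000,000 bytes = 27,378,472,000,000 bytes
1 TB = 1,000,000,000,000 bytes
27,378,472,000,000 / 1,000,000,000,000 = 27.378 TB

27.378 TB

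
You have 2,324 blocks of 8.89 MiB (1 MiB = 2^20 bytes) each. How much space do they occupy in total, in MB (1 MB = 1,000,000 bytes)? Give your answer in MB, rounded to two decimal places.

Total = 2,324 × 8.89 MiB = 20660.36 MiB
= 20660.36 × 1,048,576 bytes = 21,663,957,647.36 bytes
1 MB = 1,000,000 bytes
21,663,957,647.36 / 1,000,000 = 21,663.96 MB

21,663.96 MB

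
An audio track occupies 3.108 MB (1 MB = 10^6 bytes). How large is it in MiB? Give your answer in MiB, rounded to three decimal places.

3.108 MB × 1,000,000 bytes/MB = 3,108,000 bytes
1 MiB = 1,048,576 bytes
3,108,000 / 1,048,576 = 2.964 MiB

2.964 MiB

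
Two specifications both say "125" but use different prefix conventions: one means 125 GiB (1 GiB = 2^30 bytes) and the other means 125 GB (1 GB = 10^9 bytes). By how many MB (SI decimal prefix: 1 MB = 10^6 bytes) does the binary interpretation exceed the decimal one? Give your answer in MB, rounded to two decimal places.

9,217.73 MB

125 GiB = 125 × 1,073,741,824 = 134,217,728,000 bytes
125 GB = 125 × 1,000,000,000 = 125,000,000,000 bytes
difference = 9,217,728,000 bytes
9,217,728,000 / 1,000,000 = 9,217.73 MB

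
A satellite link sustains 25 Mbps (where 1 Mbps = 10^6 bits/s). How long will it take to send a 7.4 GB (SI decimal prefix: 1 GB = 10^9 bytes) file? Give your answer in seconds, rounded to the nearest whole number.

7.4 GB = 7,400,000,000 bytes = 59,200,000,000 bits
25 Mbps = 25,000,000 bits/s
time = 59,200,000,000 / 25,000,000 = 2,368 s

2,368 seconds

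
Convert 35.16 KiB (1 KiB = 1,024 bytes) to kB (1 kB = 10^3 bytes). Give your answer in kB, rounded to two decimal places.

36.00 kB

35.16 KiB = 35.16 × 2^10 bytes = 36,003.84 bytes
1 kB = 10^3 bytes = 1,000 bytes
36,003.84 / 1,000 = 36.00 kB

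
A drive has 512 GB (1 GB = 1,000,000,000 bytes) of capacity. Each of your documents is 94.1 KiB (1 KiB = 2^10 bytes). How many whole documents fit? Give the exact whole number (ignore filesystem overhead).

5,313,496

Capacity: 512 GB = 512,000,000,000 bytes
Per item: 94.1 KiB = 96,358.4 bytes
⌊512,000,000,000 / 96,358.4⌋ = 5,313,496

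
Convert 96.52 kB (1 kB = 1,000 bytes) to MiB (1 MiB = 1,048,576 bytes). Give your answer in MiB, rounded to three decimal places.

96.52 kB = 96.52 × 10^3 bytes = 96,520 bytes
1 MiB = 2^20 bytes = 1,048,576 bytes
96,520 / 1,048,576 = 0.092 MiB

0.092 MiB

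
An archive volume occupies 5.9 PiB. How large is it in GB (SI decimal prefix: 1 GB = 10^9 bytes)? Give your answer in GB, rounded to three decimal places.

6,642,809.450 GB

5.9 PiB × 1,125,899,906,842,624 bytes/PiB = 6,642,809,450,371,481.6 bytes
1 GB = 10^9 bytes = 1,000,000,000 bytes
6,642,809,450,371,481.6 / 1,000,000,000 = 6,642,809.450 GB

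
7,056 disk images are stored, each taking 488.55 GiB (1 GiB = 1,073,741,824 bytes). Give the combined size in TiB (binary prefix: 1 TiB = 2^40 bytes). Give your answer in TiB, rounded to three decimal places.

Total = 7,056 × 488.55 GiB = 3447208.8 GiB
= 3447208.8 × 1,073,741,824 bytes = 3,701,412,264,620,851.2 bytes
1 TiB = 1,099,511,627,776 bytes
3,701,412,264,620,851.2 / 1,099,511,627,776 = 3,366.415 TiB

3,366.415 TiB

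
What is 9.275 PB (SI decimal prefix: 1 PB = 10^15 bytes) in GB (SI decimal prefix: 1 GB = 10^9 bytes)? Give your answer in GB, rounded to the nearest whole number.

9.275 PB × 1,000,000,000,000,000 bytes/PB = 9,275,000,000,000,000 bytes
1 GB = 1,000,000,000 bytes
9,275,000,000,000,000 / 1,000,000,000 = 9,275,000 GB

9,275,000 GB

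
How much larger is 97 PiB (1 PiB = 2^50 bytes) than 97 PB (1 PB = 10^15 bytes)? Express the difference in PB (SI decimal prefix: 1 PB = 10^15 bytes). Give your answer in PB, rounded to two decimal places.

12.21 PB

97 PiB = 97 × 1,125,899,906,842,624 = 109,212,290,963,734,528 bytes
97 PB = 97 × 1,000,000,000,000,000 = 97,000,000,000,000,000 bytes
difference = 12,212,290,963,734,528 bytes
12,212,290,963,734,528 / 1,000,000,000,000,000 = 12.21 PB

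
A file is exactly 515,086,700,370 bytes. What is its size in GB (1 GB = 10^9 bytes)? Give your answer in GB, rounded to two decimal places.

515,086,700,370 bytes given.
1 GB = 10^9 bytes = 1,000,000,000 bytes
515,086,700,370 / 1,000,000,000 = 515.09 GB

515.09 GB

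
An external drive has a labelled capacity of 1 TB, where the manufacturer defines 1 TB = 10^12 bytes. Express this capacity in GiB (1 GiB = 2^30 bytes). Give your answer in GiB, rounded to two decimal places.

931.32 GiB

1 TB = 1 × 10^12 bytes = 1,000,000,000,000 bytes
1 GiB = 1,073,741,824 bytes
1,000,000,000,000 / 1,073,741,824 = 931.32 GiB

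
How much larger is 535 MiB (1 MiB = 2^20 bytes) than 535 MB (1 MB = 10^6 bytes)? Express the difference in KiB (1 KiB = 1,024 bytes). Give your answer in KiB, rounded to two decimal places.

535 MiB = 535 × 1,048,576 = 560,988,160 bytes
535 MB = 535 × 1,000,000 = 535,000,000 bytes
difference = 25,988,160 bytes
25,988,160 / 1,024 = 25,379.06 KiB

25,379.06 KiB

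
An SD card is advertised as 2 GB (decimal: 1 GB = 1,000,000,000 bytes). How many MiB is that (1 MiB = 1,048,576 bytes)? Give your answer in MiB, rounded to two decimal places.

2 GB = 2 × 10^9 bytes = 2,000,000,000 bytes
1 MiB = 1,048,576 bytes
2,000,000,000 / 1,048,576 = 1,907.35 MiB

1,907.35 MiB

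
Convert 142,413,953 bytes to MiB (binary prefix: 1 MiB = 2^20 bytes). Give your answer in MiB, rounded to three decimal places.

135.817 MiB

142,413,953 bytes given.
1 MiB = 2^20 bytes = 1,048,576 bytes
142,413,953 / 1,048,576 = 135.817 MiB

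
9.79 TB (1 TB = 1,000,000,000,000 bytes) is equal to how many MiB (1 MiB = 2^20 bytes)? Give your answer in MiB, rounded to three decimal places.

9.79 TB × 1,000,000,000,000 bytes/TB = 9,790,000,000,000 bytes
1 MiB = 1,048,576 bytes
9,790,000,000,000 / 1,048,576 = 9,336,471.558 MiB

9,336,471.558 MiB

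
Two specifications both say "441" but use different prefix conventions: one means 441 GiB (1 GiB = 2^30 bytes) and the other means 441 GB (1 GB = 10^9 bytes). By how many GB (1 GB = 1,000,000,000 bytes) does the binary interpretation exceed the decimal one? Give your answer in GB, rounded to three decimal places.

441 GiB = 441 × 1,073,741,824 = 473,520,144,384 bytes
441 GB = 441 × 1,000,000,000 = 441,000,000,000 bytes
difference = 32,520,144,384 bytes
32,520,144,384 / 1,000,000,000 = 32.520 GB

32.520 GB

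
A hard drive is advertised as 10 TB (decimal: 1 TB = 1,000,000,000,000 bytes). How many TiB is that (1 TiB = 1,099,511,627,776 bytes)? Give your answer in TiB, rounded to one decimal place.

10 TB = 10 × 10^12 bytes = 10,000,000,000,000 bytes
1 TiB = 2^40 bytes = 1,099,511,627,776 bytes
10,000,000,000,000 / 1,099,511,627,776 = 9.1 TiB

9.1 TiB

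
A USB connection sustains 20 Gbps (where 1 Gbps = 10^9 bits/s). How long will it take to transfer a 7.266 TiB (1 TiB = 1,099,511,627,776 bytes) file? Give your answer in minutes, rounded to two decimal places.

7.266 TiB = 7,989,051,487,420.416 bytes = 63,912,411,899,363.328 bits
20 Gbps = 20,000,000,000 bits/s
time = 63,912,411,899,363.328 / 20,000,000,000 = 3,195.621 s
3,195.621 s / 60 = 53.26 minutes

53.26 minutes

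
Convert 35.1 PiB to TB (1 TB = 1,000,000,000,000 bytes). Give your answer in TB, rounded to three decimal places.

35.1 PiB = 35.1 × 2^50 bytes = 39,519,086,730,176,102.4 bytes
1 TB = 10^12 bytes = 1,000,000,000,000 bytes
39,519,086,730,176,102.4 / 1,000,000,000,000 = 39,519.087 TB

39,519.087 TB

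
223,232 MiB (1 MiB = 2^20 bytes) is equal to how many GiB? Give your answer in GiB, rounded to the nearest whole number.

223,232 MiB = 223,232 × 2^20 bytes = 234,075,717,632 bytes
1 GiB = 2^30 bytes = 1,073,741,824 bytes
234,075,717,632 / 1,073,741,824 = 218 GiB

218 GiB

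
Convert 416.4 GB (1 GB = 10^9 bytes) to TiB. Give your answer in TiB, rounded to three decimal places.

0.379 TiB

416.4 GB × 1,000,000,000 bytes/GB = 416,400,000,000 bytes
1 TiB = 1,099,511,627,776 bytes
416,400,000,000 / 1,099,511,627,776 = 0.379 TiB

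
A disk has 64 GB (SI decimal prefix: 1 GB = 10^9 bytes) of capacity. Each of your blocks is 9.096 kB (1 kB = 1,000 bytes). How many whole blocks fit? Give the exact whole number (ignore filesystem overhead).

7,036,059

Capacity: 64 GB = 64,000,000,000 bytes
Per item: 9.096 kB = 9,096 bytes
⌊64,000,000,000 / 9,096⌋ = 7,036,059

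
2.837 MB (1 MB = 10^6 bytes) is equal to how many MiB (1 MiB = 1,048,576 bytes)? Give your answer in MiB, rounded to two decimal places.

2.71 MiB

2.837 MB = 2.837 × 10^6 bytes = 2,837,000 bytes
1 MiB = 2^20 bytes = 1,048,576 bytes
2,837,000 / 1,048,576 = 2.71 MiB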